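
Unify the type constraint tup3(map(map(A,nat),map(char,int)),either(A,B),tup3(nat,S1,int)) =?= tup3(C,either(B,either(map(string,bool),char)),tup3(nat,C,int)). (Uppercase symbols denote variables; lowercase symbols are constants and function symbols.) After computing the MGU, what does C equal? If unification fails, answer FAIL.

map(map(either(map(string,bool),char),nat),map(char,int))

Decompose tup3/3: map(map(A,nat),map(char,int)) =?= C,  either(A,B) =?= either(B,either(map(string,bool),char)),  tup3(nat,S1,int) =?= tup3(nat,C,int).
Bind C := map(map(A,nat),map(char,int)); substituting into the one remaining equation that mentions C gives: tup3(nat,S1,int) =?= tup3(nat,map(map(A,nat),map(char,int)),int).
Decompose either/2: A =?= B,  B =?= either(map(string,bool),char).
Bind A := B; substituting into the one remaining equation that mentions A gives: tup3(nat,S1,int) =?= tup3(nat,map(map(B,nat),map(char,int)),int). Substituting into the earlier binding gives C := map(map(B,nat),map(char,int)).
Bind B := either(map(string,bool),char); substituting into the remaining equation gives: tup3(nat,S1,int) =?= tup3(nat,map(map(either(map(string,bool),char),nat),map(char,int)),int). Substituting into the earlier bindings gives C := map(map(either(map(string,bool),char),nat),map(char,int)), A := either(map(string,bool),char).
Decompose tup3/3: nat =?= nat,  S1 =?= map(map(either(map(string,bool),char),nat),map(char,int)),  int =?= int.
Delete trivial equation nat =?= nat.
Bind S1 := map(map(either(map(string,bool),char),nat),map(char,int)); no other remaining equation mentions S1.
Delete trivial equation int =?= int.
MGU = { C ↦ map(map(either(map(string,bool),char),nat),map(char,int)), A ↦ either(map(string,bool),char), B ↦ either(map(string,bool),char), S1 ↦ map(map(either(map(string,bool),char),nat),map(char,int)) }, so C ↦ map(map(either(map(string,bool),char),nat),map(char,int)).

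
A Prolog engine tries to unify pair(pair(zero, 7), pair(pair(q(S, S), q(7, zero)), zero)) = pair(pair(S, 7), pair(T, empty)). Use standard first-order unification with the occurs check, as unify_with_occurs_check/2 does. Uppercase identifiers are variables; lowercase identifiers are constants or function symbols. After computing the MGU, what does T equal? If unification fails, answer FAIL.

FAIL

Decompose pair/2: pair(zero, 7) = pair(S, 7),  pair(pair(q(S, S), q(7, zero)), zero) = pair(T, empty).
Decompose pair/2: zero = S,  7 = 7.
Bind S := zero; substituting into the one remaining equation that mentions S gives: pair(pair(q(zero, zero), q(7, zero)), zero) = pair(T, empty).
Delete trivial equation 7 = 7.
Decompose pair/2: pair(q(zero, zero), q(7, zero)) = T,  zero = empty.
Bind T := pair(q(zero, zero), q(7, zero)); no other remaining equation mentions T.
Clash: constants zero and empty differ; no unifier exists.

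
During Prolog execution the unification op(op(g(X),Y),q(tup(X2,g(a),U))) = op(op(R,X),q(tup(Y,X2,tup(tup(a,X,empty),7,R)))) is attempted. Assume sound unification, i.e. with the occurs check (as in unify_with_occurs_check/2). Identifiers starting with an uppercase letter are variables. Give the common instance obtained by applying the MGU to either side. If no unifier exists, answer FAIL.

op(op(g(g(a)),g(a)),q(tup(g(a),g(a),tup(tup(a,g(a),empty),7,g(g(a))))))

Decompose op/2: op(g(X),Y) = op(R,X),  q(tup(X2,g(a),U)) = q(tup(Y,X2,tup(tup(a,X,empty),7,R))).
Decompose op/2: g(X) = R,  Y = X.
Bind R := g(X); substituting into the one remaining equation that mentions R gives: q(tup(X2,g(a),U)) = q(tup(Y,X2,tup(tup(a,X,empty),7,g(X)))).
Bind Y := X; substituting into the remaining equation gives: q(tup(X2,g(a),U)) = q(tup(X,X2,tup(tup(a,X,empty),7,g(X)))).
Decompose q/1: tup(X2,g(a),U) = tup(X,X2,tup(tup(a,X,empty),7,g(X))).
Decompose tup/3: X2 = X,  g(a) = X2,  U = tup(tup(a,X,empty),7,g(X)).
Bind X2 := X; substituting into the one remaining equation that mentions X2 gives: g(a) = X.
Bind X := g(a); substituting into the remaining equation gives: U = tup(tup(a,g(a),empty),7,g(g(a))). Substituting into the earlier bindings gives R := g(g(a)), Y := g(a), X2 := g(a).
Bind U := tup(tup(a,g(a),empty),7,g(g(a))).
Applying the MGU to either side gives op(op(g(g(a)),g(a)),q(tup(g(a),g(a),tup(tup(a,g(a),empty),7,g(g(a)))))).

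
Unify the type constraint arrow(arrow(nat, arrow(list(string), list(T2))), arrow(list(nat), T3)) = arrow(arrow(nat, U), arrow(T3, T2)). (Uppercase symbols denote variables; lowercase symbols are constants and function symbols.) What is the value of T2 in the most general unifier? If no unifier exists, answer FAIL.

list(nat)

Decompose arrow/2: arrow(nat, arrow(list(string), list(T2))) = arrow(nat, U),  arrow(list(nat), T3) = arrow(T3, T2).
Decompose arrow/2: nat = nat,  arrow(list(string), list(T2)) = U.
Delete trivial equation nat = nat.
Bind U := arrow(list(string), list(T2)); no other remaining equation mentions U.
Decompose arrow/2: list(nat) = T3,  T3 = T2.
Bind T3 := list(nat); substituting into the remaining equation gives: list(nat) = T2.
Bind T2 := list(nat). Substituting into the earlier binding gives U := arrow(list(string), list(list(nat))).
MGU = { U := arrow(list(string), list(list(nat))), T3 := list(nat), T2 := list(nat) }, so T2 := list(nat).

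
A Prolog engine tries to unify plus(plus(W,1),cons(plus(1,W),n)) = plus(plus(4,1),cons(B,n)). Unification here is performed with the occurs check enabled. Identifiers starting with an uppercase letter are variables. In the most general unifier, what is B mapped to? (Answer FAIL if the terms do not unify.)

Decompose plus/2: plus(W,1) = plus(4,1),  cons(plus(1,W),n) = cons(B,n).
Decompose plus/2: W = 4,  1 = 1.
Bind W := 4; substituting into the one remaining equation that mentions W gives: cons(plus(1,4),n) = cons(B,n).
Delete trivial equation 1 = 1.
Decompose cons/2: plus(1,4) = B,  n = n.
Bind B := plus(1,4); no other remaining equation mentions B.
Delete trivial equation n = n.
MGU = { W -> 4, B -> plus(1,4) }, so B -> plus(1,4).

plus(1,4)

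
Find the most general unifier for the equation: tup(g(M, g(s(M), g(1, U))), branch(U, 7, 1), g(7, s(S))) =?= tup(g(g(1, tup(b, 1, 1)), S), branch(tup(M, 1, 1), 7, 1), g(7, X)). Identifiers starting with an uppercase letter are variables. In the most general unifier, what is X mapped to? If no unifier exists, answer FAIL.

Decompose tup/3: g(M, g(s(M), g(1, U))) =?= g(g(1, tup(b, 1, 1)), S),  branch(U, 7, 1) =?= branch(tup(M, 1, 1), 7, 1),  g(7, s(S)) =?= g(7, X).
Decompose g/2: M =?= g(1, tup(b, 1, 1)),  g(s(M), g(1, U)) =?= S.
Bind M := g(1, tup(b, 1, 1)); substituting into the 2 remaining equations that mention M gives: g(s(g(1, tup(b, 1, 1))), g(1, U)) =?= S,  branch(U, 7, 1) =?= branch(tup(g(1, tup(b, 1, 1)), 1, 1), 7, 1).
Bind S := g(s(g(1, tup(b, 1, 1))), g(1, U)); substituting into the one remaining equation that mentions S gives: g(7, s(g(s(g(1, tup(b, 1, 1))), g(1, U)))) =?= g(7, X).
Decompose branch/3: U =?= tup(g(1, tup(b, 1, 1)), 1, 1),  7 =?= 7,  1 =?= 1.
Bind U := tup(g(1, tup(b, 1, 1)), 1, 1); substituting into the one remaining equation that mentions U gives: g(7, s(g(s(g(1, tup(b, 1, 1))), g(1, tup(g(1, tup(b, 1, 1)), 1, 1))))) =?= g(7, X). Substituting into the earlier binding gives S := g(s(g(1, tup(b, 1, 1))), g(1, tup(g(1, tup(b, 1, 1)), 1, 1))).
Delete trivial equation 7 =?= 7.
Delete trivial equation 1 =?= 1.
Decompose g/2: 7 =?= 7,  s(g(s(g(1, tup(b, 1, 1))), g(1, tup(g(1, tup(b, 1, 1)), 1, 1)))) =?= X.
Delete trivial equation 7 =?= 7.
Bind X := s(g(s(g(1, tup(b, 1, 1))), g(1, tup(g(1, tup(b, 1, 1)), 1, 1)))).
MGU = { M := g(1, tup(b, 1, 1)), S := g(s(g(1, tup(b, 1, 1))), g(1, tup(g(1, tup(b, 1, 1)), 1, 1))), U := tup(g(1, tup(b, 1, 1)), 1, 1), X := s(g(s(g(1, tup(b, 1, 1))), g(1, tup(g(1, tup(b, 1, 1)), 1, 1)))) }, so X := s(g(s(g(1, tup(b, 1, 1))), g(1, tup(g(1, tup(b, 1, 1)), 1, 1)))).

s(g(s(g(1, tup(b, 1, 1))), g(1, tup(g(1, tup(b, 1, 1)), 1, 1))))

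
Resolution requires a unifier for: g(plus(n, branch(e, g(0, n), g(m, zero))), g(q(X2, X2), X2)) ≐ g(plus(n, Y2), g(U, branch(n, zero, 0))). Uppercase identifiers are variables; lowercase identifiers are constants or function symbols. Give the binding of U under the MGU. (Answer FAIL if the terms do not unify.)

Decompose g/2: plus(n, branch(e, g(0, n), g(m, zero))) ≐ plus(n, Y2),  g(q(X2, X2), X2) ≐ g(U, branch(n, zero, 0)).
Decompose plus/2: n ≐ n,  branch(e, g(0, n), g(m, zero)) ≐ Y2.
Delete trivial equation n ≐ n.
Bind Y2 := branch(e, g(0, n), g(m, zero)); no other remaining equation mentions Y2.
Decompose g/2: q(X2, X2) ≐ U,  X2 ≐ branch(n, zero, 0).
Bind U := q(X2, X2); no other remaining equation mentions U.
Bind X2 := branch(n, zero, 0). Substituting into the earlier binding gives U := q(branch(n, zero, 0), branch(n, zero, 0)).
MGU = { Y2 ↦ branch(e, g(0, n), g(m, zero)), U ↦ q(branch(n, zero, 0), branch(n, zero, 0)), X2 ↦ branch(n, zero, 0) }, so U ↦ q(branch(n, zero, 0), branch(n, zero, 0)).

q(branch(n, zero, 0), branch(n, zero, 0))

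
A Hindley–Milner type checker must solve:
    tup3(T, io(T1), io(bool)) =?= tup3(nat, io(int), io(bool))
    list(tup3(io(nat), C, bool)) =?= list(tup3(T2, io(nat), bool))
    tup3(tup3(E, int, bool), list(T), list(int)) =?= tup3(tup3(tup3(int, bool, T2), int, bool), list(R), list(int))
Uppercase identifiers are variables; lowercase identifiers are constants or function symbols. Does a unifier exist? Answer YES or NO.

Decompose tup3/3: T =?= nat,  io(T1) =?= io(int),  io(bool) =?= io(bool).
Bind T := nat; substituting into the one remaining equation that mentions T gives: tup3(tup3(E, int, bool), list(nat), list(int)) =?= tup3(tup3(tup3(int, bool, T2), int, bool), list(R), list(int)).
Decompose io/1: T1 =?= int.
Bind T1 := int; no other remaining equation mentions T1.
Delete trivial equation io(bool) =?= io(bool).
Decompose list/1: tup3(io(nat), C, bool) =?= tup3(T2, io(nat), bool).
Decompose tup3/3: io(nat) =?= T2,  C =?= io(nat),  bool =?= bool.
Bind T2 := io(nat); substituting into the one remaining equation that mentions T2 gives: tup3(tup3(E, int, bool), list(nat), list(int)) =?= tup3(tup3(tup3(int, bool, io(nat)), int, bool), list(R), list(int)).
Bind C := io(nat); no other remaining equation mentions C.
Delete trivial equation bool =?= bool.
Decompose tup3/3: tup3(E, int, bool) =?= tup3(tup3(int, bool, io(nat)), int, bool),  list(nat) =?= list(R),  list(int) =?= list(int).
Decompose tup3/3: E =?= tup3(int, bool, io(nat)),  int =?= int,  bool =?= bool.
Bind E := tup3(int, bool, io(nat)); no other remaining equation mentions E.
Delete trivial equation int =?= int.
Delete trivial equation bool =?= bool.
Decompose list/1: nat =?= R.
Bind R := nat; no other remaining equation mentions R.
Delete trivial equation list(int) =?= list(int).
No equations remain and no clash or occurs-check failure arose, so a unifier exists.

YES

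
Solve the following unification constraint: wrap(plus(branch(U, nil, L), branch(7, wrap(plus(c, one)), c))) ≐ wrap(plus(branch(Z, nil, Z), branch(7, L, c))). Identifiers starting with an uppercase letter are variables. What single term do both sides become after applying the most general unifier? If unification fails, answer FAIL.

wrap(plus(branch(wrap(plus(c, one)), nil, wrap(plus(c, one))), branch(7, wrap(plus(c, one)), c)))

Decompose wrap/1: plus(branch(U, nil, L), branch(7, wrap(plus(c, one)), c)) ≐ plus(branch(Z, nil, Z), branch(7, L, c)).
Decompose plus/2: branch(U, nil, L) ≐ branch(Z, nil, Z),  branch(7, wrap(plus(c, one)), c) ≐ branch(7, L, c).
Decompose branch/3: U ≐ Z,  nil ≐ nil,  L ≐ Z.
Bind U := Z; no other remaining equation mentions U.
Delete trivial equation nil ≐ nil.
Bind L := Z; substituting into the remaining equation gives: branch(7, wrap(plus(c, one)), c) ≐ branch(7, Z, c).
Decompose branch/3: 7 ≐ 7,  wrap(plus(c, one)) ≐ Z,  c ≐ c.
Delete trivial equation 7 ≐ 7.
Bind Z := wrap(plus(c, one)); no other remaining equation mentions Z. Substituting into the earlier bindings gives U := wrap(plus(c, one)), L := wrap(plus(c, one)).
Delete trivial equation c ≐ c.
Applying the MGU to either side gives wrap(plus(branch(wrap(plus(c, one)), nil, wrap(plus(c, one))), branch(7, wrap(plus(c, one)), c))).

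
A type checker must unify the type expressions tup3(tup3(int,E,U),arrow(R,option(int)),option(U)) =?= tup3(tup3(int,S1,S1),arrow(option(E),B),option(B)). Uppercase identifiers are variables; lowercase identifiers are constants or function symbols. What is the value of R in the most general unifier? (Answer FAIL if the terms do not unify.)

Decompose tup3/3: tup3(int,E,U) =?= tup3(int,S1,S1),  arrow(R,option(int)) =?= arrow(option(E),B),  option(U) =?= option(B).
Decompose tup3/3: int =?= int,  E =?= S1,  U =?= S1.
Delete trivial equation int =?= int.
Bind E := S1; substituting into the one remaining equation that mentions E gives: arrow(R,option(int)) =?= arrow(option(S1),B).
Bind U := S1; substituting into the one remaining equation that mentions U gives: option(S1) =?= option(B).
Decompose arrow/2: R =?= option(S1),  option(int) =?= B.
Bind R := option(S1); no other remaining equation mentions R.
Bind B := option(int); substituting into the remaining equation gives: option(S1) =?= option(option(int)).
Decompose option/1: S1 =?= option(int).
Bind S1 := option(int). Substituting into the earlier bindings gives E := option(int), U := option(int), R := option(option(int)).
MGU = { E ↦ option(int), U ↦ option(int), R ↦ option(option(int)), B ↦ option(int), S1 ↦ option(int) }, so R ↦ option(option(int)).

option(option(int))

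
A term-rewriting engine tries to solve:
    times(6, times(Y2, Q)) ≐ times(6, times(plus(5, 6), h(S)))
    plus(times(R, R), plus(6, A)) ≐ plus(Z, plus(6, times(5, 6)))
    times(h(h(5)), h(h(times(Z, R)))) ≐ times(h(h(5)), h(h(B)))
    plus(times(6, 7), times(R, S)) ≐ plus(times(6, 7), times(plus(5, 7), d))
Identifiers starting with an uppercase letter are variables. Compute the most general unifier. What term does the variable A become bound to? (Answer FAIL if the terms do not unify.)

Decompose times/2: 6 ≐ 6,  times(Y2, Q) ≐ times(plus(5, 6), h(S)).
Delete trivial equation 6 ≐ 6.
Decompose times/2: Y2 ≐ plus(5, 6),  Q ≐ h(S).
Bind Y2 := plus(5, 6); no other remaining equation mentions Y2.
Bind Q := h(S); no other remaining equation mentions Q.
Decompose plus/2: times(R, R) ≐ Z,  plus(6, A) ≐ plus(6, times(5, 6)).
Bind Z := times(R, R); substituting into the one remaining equation that mentions Z gives: times(h(h(5)), h(h(times(times(R, R), R)))) ≐ times(h(h(5)), h(h(B))).
Decompose plus/2: 6 ≐ 6,  A ≐ times(5, 6).
Delete trivial equation 6 ≐ 6.
Bind A := times(5, 6); no other remaining equation mentions A.
Decompose times/2: h(h(5)) ≐ h(h(5)),  h(h(times(times(R, R), R))) ≐ h(h(B)).
Delete trivial equation h(h(5)) ≐ h(h(5)).
Decompose h/1: h(times(times(R, R), R)) ≐ h(B).
Decompose h/1: times(times(R, R), R) ≐ B.
Bind B := times(times(R, R), R); no other remaining equation mentions B.
Decompose plus/2: times(6, 7) ≐ times(6, 7),  times(R, S) ≐ times(plus(5, 7), d).
Delete trivial equation times(6, 7) ≐ times(6, 7).
Decompose times/2: R ≐ plus(5, 7),  S ≐ d.
Bind R := plus(5, 7); no other remaining equation mentions R. Substituting into the earlier bindings gives Z := times(plus(5, 7), plus(5, 7)), B := times(times(plus(5, 7), plus(5, 7)), plus(5, 7)).
Bind S := d. Substituting into the earlier binding gives Q := h(d).
MGU = { Y2 ↦ plus(5, 6), Q ↦ h(d), Z ↦ times(plus(5, 7), plus(5, 7)), A ↦ times(5, 6), B ↦ times(times(plus(5, 7), plus(5, 7)), plus(5, 7)), R ↦ plus(5, 7), S ↦ d }, so A ↦ times(5, 6).

times(5, 6)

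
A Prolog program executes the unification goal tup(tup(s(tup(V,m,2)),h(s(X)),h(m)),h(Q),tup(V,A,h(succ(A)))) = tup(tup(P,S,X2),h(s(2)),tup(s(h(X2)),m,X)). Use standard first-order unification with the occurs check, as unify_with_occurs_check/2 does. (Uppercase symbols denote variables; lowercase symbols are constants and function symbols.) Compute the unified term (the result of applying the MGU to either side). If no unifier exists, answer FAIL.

Decompose tup/3: tup(s(tup(V,m,2)),h(s(X)),h(m)) = tup(P,S,X2),  h(Q) = h(s(2)),  tup(V,A,h(succ(A))) = tup(s(h(X2)),m,X).
Decompose tup/3: s(tup(V,m,2)) = P,  h(s(X)) = S,  h(m) = X2.
Bind P := s(tup(V,m,2)); no other remaining equation mentions P.
Bind S := h(s(X)); no other remaining equation mentions S.
Bind X2 := h(m); substituting into the one remaining equation that mentions X2 gives: tup(V,A,h(succ(A))) = tup(s(h(h(m))),m,X).
Decompose h/1: Q = s(2).
Bind Q := s(2); no other remaining equation mentions Q.
Decompose tup/3: V = s(h(h(m))),  A = m,  h(succ(A)) = X.
Bind V := s(h(h(m))); no other remaining equation mentions V. Substituting into the earlier binding gives P := s(tup(s(h(h(m))),m,2)).
Bind A := m; substituting into the remaining equation gives: h(succ(m)) = X.
Bind X := h(succ(m)). Substituting into the earlier binding gives S := h(s(h(succ(m)))).
Applying the MGU to either side gives tup(tup(s(tup(s(h(h(m))),m,2)),h(s(h(succ(m)))),h(m)),h(s(2)),tup(s(h(h(m))),m,h(succ(m)))).

tup(tup(s(tup(s(h(h(m))),m,2)),h(s(h(succ(m)))),h(m)),h(s(2)),tup(s(h(h(m))),m,h(succ(m))))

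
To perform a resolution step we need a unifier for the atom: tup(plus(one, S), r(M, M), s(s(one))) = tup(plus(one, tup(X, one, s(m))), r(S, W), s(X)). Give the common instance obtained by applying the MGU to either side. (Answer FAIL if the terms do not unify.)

tup(plus(one, tup(s(one), one, s(m))), r(tup(s(one), one, s(m)), tup(s(one), one, s(m))), s(s(one)))

Decompose tup/3: plus(one, S) = plus(one, tup(X, one, s(m))),  r(M, M) = r(S, W),  s(s(one)) = s(X).
Decompose plus/2: one = one,  S = tup(X, one, s(m)).
Delete trivial equation one = one.
Bind S := tup(X, one, s(m)); substituting into the one remaining equation that mentions S gives: r(M, M) = r(tup(X, one, s(m)), W).
Decompose r/2: M = tup(X, one, s(m)),  M = W.
Bind M := tup(X, one, s(m)); substituting into the one remaining equation that mentions M gives: tup(X, one, s(m)) = W.
Bind W := tup(X, one, s(m)); no other remaining equation mentions W.
Decompose s/1: s(one) = X.
Bind X := s(one). Substituting into the earlier bindings gives S := tup(s(one), one, s(m)), M := tup(s(one), one, s(m)), W := tup(s(one), one, s(m)).
Applying the MGU to either side gives tup(plus(one, tup(s(one), one, s(m))), r(tup(s(one), one, s(m)), tup(s(one), one, s(m))), s(s(one))).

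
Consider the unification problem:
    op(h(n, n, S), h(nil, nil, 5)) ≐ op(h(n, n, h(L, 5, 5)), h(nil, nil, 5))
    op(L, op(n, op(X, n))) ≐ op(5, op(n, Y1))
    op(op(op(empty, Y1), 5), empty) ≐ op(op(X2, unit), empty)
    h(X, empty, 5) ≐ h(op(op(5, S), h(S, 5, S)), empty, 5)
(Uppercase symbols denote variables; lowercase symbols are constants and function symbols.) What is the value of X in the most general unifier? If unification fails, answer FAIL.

Decompose op/2: h(n, n, S) ≐ h(n, n, h(L, 5, 5)),  h(nil, nil, 5) ≐ h(nil, nil, 5).
Decompose h/3: n ≐ n,  n ≐ n,  S ≐ h(L, 5, 5).
Delete trivial equation n ≐ n.
Delete trivial equation n ≐ n.
Bind S := h(L, 5, 5); substituting into the one remaining equation that mentions S gives: h(X, empty, 5) ≐ h(op(op(5, h(L, 5, 5)), h(h(L, 5, 5), 5, h(L, 5, 5))), empty, 5).
Delete trivial equation h(nil, nil, 5) ≐ h(nil, nil, 5).
Decompose op/2: L ≐ 5,  op(n, op(X, n)) ≐ op(n, Y1).
Bind L := 5; substituting into the one remaining equation that mentions L gives: h(X, empty, 5) ≐ h(op(op(5, h(5, 5, 5)), h(h(5, 5, 5), 5, h(5, 5, 5))), empty, 5). Substituting into the earlier binding gives S := h(5, 5, 5).
Decompose op/2: n ≐ n,  op(X, n) ≐ Y1.
Delete trivial equation n ≐ n.
Bind Y1 := op(X, n); substituting into the one remaining equation that mentions Y1 gives: op(op(op(empty, op(X, n)), 5), empty) ≐ op(op(X2, unit), empty).
Decompose op/2: op(op(empty, op(X, n)), 5) ≐ op(X2, unit),  empty ≐ empty.
Decompose op/2: op(empty, op(X, n)) ≐ X2,  5 ≐ unit.
Bind X2 := op(empty, op(X, n)); no other remaining equation mentions X2.
Clash: constants 5 and unit differ; no unifier exists.

FAIL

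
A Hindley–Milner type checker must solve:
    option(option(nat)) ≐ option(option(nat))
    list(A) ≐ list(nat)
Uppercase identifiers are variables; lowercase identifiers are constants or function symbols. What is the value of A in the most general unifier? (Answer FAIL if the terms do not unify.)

Delete trivial equation option(option(nat)) ≐ option(option(nat)).
Decompose list/1: A ≐ nat.
Bind A := nat.
MGU = { A := nat }, so A := nat.

nat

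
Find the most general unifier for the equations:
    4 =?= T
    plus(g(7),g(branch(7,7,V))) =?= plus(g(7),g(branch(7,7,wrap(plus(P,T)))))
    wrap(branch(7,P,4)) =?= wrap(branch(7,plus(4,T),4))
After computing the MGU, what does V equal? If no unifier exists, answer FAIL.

wrap(plus(plus(4,4),4))

Bind T := 4; substituting into the remaining equations gives: plus(g(7),g(branch(7,7,V))) =?= plus(g(7),g(branch(7,7,wrap(plus(P,4))))),  wrap(branch(7,P,4)) =?= wrap(branch(7,plus(4,4),4)).
Decompose plus/2: g(7) =?= g(7),  g(branch(7,7,V)) =?= g(branch(7,7,wrap(plus(P,4)))).
Delete trivial equation g(7) =?= g(7).
Decompose g/1: branch(7,7,V) =?= branch(7,7,wrap(plus(P,4))).
Decompose branch/3: 7 =?= 7,  7 =?= 7,  V =?= wrap(plus(P,4)).
Delete trivial equation 7 =?= 7.
Delete trivial equation 7 =?= 7.
Bind V := wrap(plus(P,4)); no other remaining equation mentions V.
Decompose wrap/1: branch(7,P,4) =?= branch(7,plus(4,4),4).
Decompose branch/3: 7 =?= 7,  P =?= plus(4,4),  4 =?= 4.
Delete trivial equation 7 =?= 7.
Bind P := plus(4,4); no other remaining equation mentions P. Substituting into the earlier binding gives V := wrap(plus(plus(4,4),4)).
Delete trivial equation 4 =?= 4.
MGU = { T -> 4, V -> wrap(plus(plus(4,4),4)), P -> plus(4,4) }, so V -> wrap(plus(plus(4,4),4)).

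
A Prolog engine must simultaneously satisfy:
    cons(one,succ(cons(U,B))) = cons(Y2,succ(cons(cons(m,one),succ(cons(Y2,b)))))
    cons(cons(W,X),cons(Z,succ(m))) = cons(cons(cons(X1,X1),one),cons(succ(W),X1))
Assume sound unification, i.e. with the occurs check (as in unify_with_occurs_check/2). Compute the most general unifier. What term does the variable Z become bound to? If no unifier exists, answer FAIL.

succ(cons(succ(m),succ(m)))

Decompose cons/2: one = Y2,  succ(cons(U,B)) = succ(cons(cons(m,one),succ(cons(Y2,b)))).
Bind Y2 := one; substituting into the one remaining equation that mentions Y2 gives: succ(cons(U,B)) = succ(cons(cons(m,one),succ(cons(one,b)))).
Decompose succ/1: cons(U,B) = cons(cons(m,one),succ(cons(one,b))).
Decompose cons/2: U = cons(m,one),  B = succ(cons(one,b)).
Bind U := cons(m,one); no other remaining equation mentions U.
Bind B := succ(cons(one,b)); no other remaining equation mentions B.
Decompose cons/2: cons(W,X) = cons(cons(X1,X1),one),  cons(Z,succ(m)) = cons(succ(W),X1).
Decompose cons/2: W = cons(X1,X1),  X = one.
Bind W := cons(X1,X1); substituting into the one remaining equation that mentions W gives: cons(Z,succ(m)) = cons(succ(cons(X1,X1)),X1).
Bind X := one; no other remaining equation mentions X.
Decompose cons/2: Z = succ(cons(X1,X1)),  succ(m) = X1.
Bind Z := succ(cons(X1,X1)); no other remaining equation mentions Z.
Bind X1 := succ(m). Substituting into the earlier bindings gives W := cons(succ(m),succ(m)), Z := succ(cons(succ(m),succ(m))).
MGU = { Y2 -> one, U -> cons(m,one), B -> succ(cons(one,b)), W -> cons(succ(m),succ(m)), X -> one, Z -> succ(cons(succ(m),succ(m))), X1 -> succ(m) }, so Z -> succ(cons(succ(m),succ(m))).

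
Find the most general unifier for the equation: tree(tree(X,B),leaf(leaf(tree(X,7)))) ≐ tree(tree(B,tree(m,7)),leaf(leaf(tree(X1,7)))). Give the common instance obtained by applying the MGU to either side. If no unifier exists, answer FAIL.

tree(tree(tree(m,7),tree(m,7)),leaf(leaf(tree(tree(m,7),7))))

Decompose tree/2: tree(X,B) ≐ tree(B,tree(m,7)),  leaf(leaf(tree(X,7))) ≐ leaf(leaf(tree(X1,7))).
Decompose tree/2: X ≐ B,  B ≐ tree(m,7).
Bind X := B; substituting into the one remaining equation that mentions X gives: leaf(leaf(tree(B,7))) ≐ leaf(leaf(tree(X1,7))).
Bind B := tree(m,7); substituting into the remaining equation gives: leaf(leaf(tree(tree(m,7),7))) ≐ leaf(leaf(tree(X1,7))). Substituting into the earlier binding gives X := tree(m,7).
Decompose leaf/1: leaf(tree(tree(m,7),7)) ≐ leaf(tree(X1,7)).
Decompose leaf/1: tree(tree(m,7),7) ≐ tree(X1,7).
Decompose tree/2: tree(m,7) ≐ X1,  7 ≐ 7.
Bind X1 := tree(m,7); no other remaining equation mentions X1.
Delete trivial equation 7 ≐ 7.
Applying the MGU to either side gives tree(tree(tree(m,7),tree(m,7)),leaf(leaf(tree(tree(m,7),7)))).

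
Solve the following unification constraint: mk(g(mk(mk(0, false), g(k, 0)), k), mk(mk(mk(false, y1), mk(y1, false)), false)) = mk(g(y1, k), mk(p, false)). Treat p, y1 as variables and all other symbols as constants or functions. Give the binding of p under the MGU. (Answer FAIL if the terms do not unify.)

Decompose mk/2: g(mk(mk(0, false), g(k, 0)), k) = g(y1, k),  mk(mk(mk(false, y1), mk(y1, false)), false) = mk(p, false).
Decompose g/2: mk(mk(0, false), g(k, 0)) = y1,  k = k.
Bind y1 := mk(mk(0, false), g(k, 0)); substituting into the one remaining equation that mentions y1 gives: mk(mk(mk(false, mk(mk(0, false), g(k, 0))), mk(mk(mk(0, false), g(k, 0)), false)), false) = mk(p, false).
Delete trivial equation k = k.
Decompose mk/2: mk(mk(false, mk(mk(0, false), g(k, 0))), mk(mk(mk(0, false), g(k, 0)), false)) = p,  false = false.
Bind p := mk(mk(false, mk(mk(0, false), g(k, 0))), mk(mk(mk(0, false), g(k, 0)), false)); no other remaining equation mentions p.
Delete trivial equation false = false.
MGU = { y1 := mk(mk(0, false), g(k, 0)), p := mk(mk(false, mk(mk(0, false), g(k, 0))), mk(mk(mk(0, false), g(k, 0)), false)) }, so p := mk(mk(false, mk(mk(0, false), g(k, 0))), mk(mk(mk(0, false), g(k, 0)), false)).

mk(mk(false, mk(mk(0, false), g(k, 0))), mk(mk(mk(0, false), g(k, 0)), false))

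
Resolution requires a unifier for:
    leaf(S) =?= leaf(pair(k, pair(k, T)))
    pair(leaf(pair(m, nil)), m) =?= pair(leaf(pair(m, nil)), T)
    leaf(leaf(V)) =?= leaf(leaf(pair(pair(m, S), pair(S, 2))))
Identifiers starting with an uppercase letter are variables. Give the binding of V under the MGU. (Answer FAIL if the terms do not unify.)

pair(pair(m, pair(k, pair(k, m))), pair(pair(k, pair(k, m)), 2))

Decompose leaf/1: S =?= pair(k, pair(k, T)).
Bind S := pair(k, pair(k, T)); substituting into the one remaining equation that mentions S gives: leaf(leaf(V)) =?= leaf(leaf(pair(pair(m, pair(k, pair(k, T))), pair(pair(k, pair(k, T)), 2)))).
Decompose pair/2: leaf(pair(m, nil)) =?= leaf(pair(m, nil)),  m =?= T.
Delete trivial equation leaf(pair(m, nil)) =?= leaf(pair(m, nil)).
Bind T := m; substituting into the remaining equation gives: leaf(leaf(V)) =?= leaf(leaf(pair(pair(m, pair(k, pair(k, m))), pair(pair(k, pair(k, m)), 2)))). Substituting into the earlier binding gives S := pair(k, pair(k, m)).
Decompose leaf/1: leaf(V) =?= leaf(pair(pair(m, pair(k, pair(k, m))), pair(pair(k, pair(k, m)), 2))).
Decompose leaf/1: V =?= pair(pair(m, pair(k, pair(k, m))), pair(pair(k, pair(k, m)), 2)).
Bind V := pair(pair(m, pair(k, pair(k, m))), pair(pair(k, pair(k, m)), 2)).
MGU = { S -> pair(k, pair(k, m)), T -> m, V -> pair(pair(m, pair(k, pair(k, m))), pair(pair(k, pair(k, m)), 2)) }, so V -> pair(pair(m, pair(k, pair(k, m))), pair(pair(k, pair(k, m)), 2)).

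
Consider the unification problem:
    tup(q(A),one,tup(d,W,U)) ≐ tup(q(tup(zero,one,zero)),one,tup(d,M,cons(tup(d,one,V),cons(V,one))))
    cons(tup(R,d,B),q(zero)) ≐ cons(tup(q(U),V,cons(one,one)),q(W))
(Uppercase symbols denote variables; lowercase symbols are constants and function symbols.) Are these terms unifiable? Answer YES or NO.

YES

Decompose tup/3: q(A) ≐ q(tup(zero,one,zero)),  one ≐ one,  tup(d,W,U) ≐ tup(d,M,cons(tup(d,one,V),cons(V,one))).
Decompose q/1: A ≐ tup(zero,one,zero).
Bind A := tup(zero,one,zero); no other remaining equation mentions A.
Delete trivial equation one ≐ one.
Decompose tup/3: d ≐ d,  W ≐ M,  U ≐ cons(tup(d,one,V),cons(V,one)).
Delete trivial equation d ≐ d.
Bind W := M; substituting into the one remaining equation that mentions W gives: cons(tup(R,d,B),q(zero)) ≐ cons(tup(q(U),V,cons(one,one)),q(M)).
Bind U := cons(tup(d,one,V),cons(V,one)); substituting into the remaining equation gives: cons(tup(R,d,B),q(zero)) ≐ cons(tup(q(cons(tup(d,one,V),cons(V,one))),V,cons(one,one)),q(M)).
Decompose cons/2: tup(R,d,B) ≐ tup(q(cons(tup(d,one,V),cons(V,one))),V,cons(one,one)),  q(zero) ≐ q(M).
Decompose tup/3: R ≐ q(cons(tup(d,one,V),cons(V,one))),  d ≐ V,  B ≐ cons(one,one).
Bind R := q(cons(tup(d,one,V),cons(V,one))); no other remaining equation mentions R.
Bind V := d; no other remaining equation mentions V. Substituting into the earlier bindings gives U := cons(tup(d,one,d),cons(d,one)), R := q(cons(tup(d,one,d),cons(d,one))).
Bind B := cons(one,one); no other remaining equation mentions B.
Decompose q/1: zero ≐ M.
Bind M := zero. Substituting into the earlier binding gives W := zero.
No equations remain and no clash or occurs-check failure arose, so a unifier exists.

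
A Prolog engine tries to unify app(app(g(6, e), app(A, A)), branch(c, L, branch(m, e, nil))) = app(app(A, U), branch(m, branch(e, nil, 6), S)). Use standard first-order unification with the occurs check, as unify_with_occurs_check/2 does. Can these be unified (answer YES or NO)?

Decompose app/2: app(g(6, e), app(A, A)) = app(A, U),  branch(c, L, branch(m, e, nil)) = branch(m, branch(e, nil, 6), S).
Decompose app/2: g(6, e) = A,  app(A, A) = U.
Bind A := g(6, e); substituting into the one remaining equation that mentions A gives: app(g(6, e), g(6, e)) = U.
Bind U := app(g(6, e), g(6, e)); no other remaining equation mentions U.
Decompose branch/3: c = m,  L = branch(e, nil, 6),  branch(m, e, nil) = S.
Clash: constants c and m differ; no unifier exists.

NO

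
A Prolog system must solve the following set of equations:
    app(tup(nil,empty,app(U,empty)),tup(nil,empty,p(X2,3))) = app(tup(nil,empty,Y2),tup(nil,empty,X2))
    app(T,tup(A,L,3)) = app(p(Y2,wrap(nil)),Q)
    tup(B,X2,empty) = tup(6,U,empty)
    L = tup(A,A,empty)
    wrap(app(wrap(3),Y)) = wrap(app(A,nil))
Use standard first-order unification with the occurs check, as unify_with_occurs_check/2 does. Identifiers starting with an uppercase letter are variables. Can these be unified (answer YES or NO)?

NO

Decompose app/2: tup(nil,empty,app(U,empty)) = tup(nil,empty,Y2),  tup(nil,empty,p(X2,3)) = tup(nil,empty,X2).
Decompose tup/3: nil = nil,  empty = empty,  app(U,empty) = Y2.
Delete trivial equation nil = nil.
Delete trivial equation empty = empty.
Bind Y2 := app(U,empty); substituting into the one remaining equation that mentions Y2 gives: app(T,tup(A,L,3)) = app(p(app(U,empty),wrap(nil)),Q).
Decompose tup/3: nil = nil,  empty = empty,  p(X2,3) = X2.
Delete trivial equation nil = nil.
Delete trivial equation empty = empty.
Occurs check fails: X2 occurs in p(X2,3); the equation X2 = p(X2,3) has no finite solution.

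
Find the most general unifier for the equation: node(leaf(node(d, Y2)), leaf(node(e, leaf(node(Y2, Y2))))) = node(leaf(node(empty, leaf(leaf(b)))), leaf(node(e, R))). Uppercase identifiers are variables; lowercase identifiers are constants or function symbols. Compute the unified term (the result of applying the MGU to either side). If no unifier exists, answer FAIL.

Decompose node/2: leaf(node(d, Y2)) = leaf(node(empty, leaf(leaf(b)))),  leaf(node(e, leaf(node(Y2, Y2)))) = leaf(node(e, R)).
Decompose leaf/1: node(d, Y2) = node(empty, leaf(leaf(b))).
Decompose node/2: d = empty,  Y2 = leaf(leaf(b)).
Clash: constants d and empty differ; no unifier exists.

FAIL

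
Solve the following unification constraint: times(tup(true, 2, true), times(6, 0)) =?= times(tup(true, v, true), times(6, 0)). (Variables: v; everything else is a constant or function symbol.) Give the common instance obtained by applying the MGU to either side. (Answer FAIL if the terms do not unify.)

times(tup(true, 2, true), times(6, 0))

Decompose times/2: tup(true, 2, true) =?= tup(true, v, true),  times(6, 0) =?= times(6, 0).
Decompose tup/3: true =?= true,  2 =?= v,  true =?= true.
Delete trivial equation true =?= true.
Bind v := 2; no other remaining equation mentions v.
Delete trivial equation true =?= true.
Delete trivial equation times(6, 0) =?= times(6, 0).
Applying the MGU to either side gives times(tup(true, 2, true), times(6, 0)).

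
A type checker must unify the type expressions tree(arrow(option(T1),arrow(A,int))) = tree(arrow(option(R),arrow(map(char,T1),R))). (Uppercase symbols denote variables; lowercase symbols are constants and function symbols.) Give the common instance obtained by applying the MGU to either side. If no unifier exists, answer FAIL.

Decompose tree/1: arrow(option(T1),arrow(A,int)) = arrow(option(R),arrow(map(char,T1),R)).
Decompose arrow/2: option(T1) = option(R),  arrow(A,int) = arrow(map(char,T1),R).
Decompose option/1: T1 = R.
Bind T1 := R; substituting into the remaining equation gives: arrow(A,int) = arrow(map(char,R),R).
Decompose arrow/2: A = map(char,R),  int = R.
Bind A := map(char,R); no other remaining equation mentions A.
Bind R := int. Substituting into the earlier bindings gives T1 := int, A := map(char,int).
Applying the MGU to either side gives tree(arrow(option(int),arrow(map(char,int),int))).

tree(arrow(option(int),arrow(map(char,int),int)))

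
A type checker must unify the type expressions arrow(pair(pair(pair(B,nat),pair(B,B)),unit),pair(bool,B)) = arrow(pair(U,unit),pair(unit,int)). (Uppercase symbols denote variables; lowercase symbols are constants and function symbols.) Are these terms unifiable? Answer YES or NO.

Decompose arrow/2: pair(pair(pair(B,nat),pair(B,B)),unit) = pair(U,unit),  pair(bool,B) = pair(unit,int).
Decompose pair/2: pair(pair(B,nat),pair(B,B)) = U,  unit = unit.
Bind U := pair(pair(B,nat),pair(B,B)); no other remaining equation mentions U.
Delete trivial equation unit = unit.
Decompose pair/2: bool = unit,  B = int.
Clash: constants bool and unit differ; no unifier exists.

NO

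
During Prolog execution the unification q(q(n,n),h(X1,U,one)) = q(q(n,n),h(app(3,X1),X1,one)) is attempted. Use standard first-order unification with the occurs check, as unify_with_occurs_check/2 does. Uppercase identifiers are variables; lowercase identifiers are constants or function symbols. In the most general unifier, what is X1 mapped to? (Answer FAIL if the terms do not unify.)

FAIL

Decompose q/2: q(n,n) = q(n,n),  h(X1,U,one) = h(app(3,X1),X1,one).
Delete trivial equation q(n,n) = q(n,n).
Decompose h/3: X1 = app(3,X1),  U = X1,  one = one.
Occurs check fails: X1 occurs in app(3,X1); the equation X1 = app(3,X1) has no finite solution.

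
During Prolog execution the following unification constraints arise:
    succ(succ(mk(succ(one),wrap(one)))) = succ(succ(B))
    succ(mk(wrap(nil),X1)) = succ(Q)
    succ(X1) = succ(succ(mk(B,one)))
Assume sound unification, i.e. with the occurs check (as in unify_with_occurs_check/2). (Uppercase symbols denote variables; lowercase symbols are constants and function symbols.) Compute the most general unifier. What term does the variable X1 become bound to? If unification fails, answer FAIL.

succ(mk(mk(succ(one),wrap(one)),one))

Decompose succ/1: succ(mk(succ(one),wrap(one))) = succ(B).
Decompose succ/1: mk(succ(one),wrap(one)) = B.
Bind B := mk(succ(one),wrap(one)); substituting into the one remaining equation that mentions B gives: succ(X1) = succ(succ(mk(mk(succ(one),wrap(one)),one))).
Decompose succ/1: mk(wrap(nil),X1) = Q.
Bind Q := mk(wrap(nil),X1); no other remaining equation mentions Q.
Decompose succ/1: X1 = succ(mk(mk(succ(one),wrap(one)),one)).
Bind X1 := succ(mk(mk(succ(one),wrap(one)),one)). Substituting into the earlier binding gives Q := mk(wrap(nil),succ(mk(mk(succ(one),wrap(one)),one))).
MGU = { B = mk(succ(one),wrap(one)), Q = mk(wrap(nil),succ(mk(mk(succ(one),wrap(one)),one))), X1 = succ(mk(mk(succ(one),wrap(one)),one)) }, so X1 = succ(mk(mk(succ(one),wrap(one)),one)).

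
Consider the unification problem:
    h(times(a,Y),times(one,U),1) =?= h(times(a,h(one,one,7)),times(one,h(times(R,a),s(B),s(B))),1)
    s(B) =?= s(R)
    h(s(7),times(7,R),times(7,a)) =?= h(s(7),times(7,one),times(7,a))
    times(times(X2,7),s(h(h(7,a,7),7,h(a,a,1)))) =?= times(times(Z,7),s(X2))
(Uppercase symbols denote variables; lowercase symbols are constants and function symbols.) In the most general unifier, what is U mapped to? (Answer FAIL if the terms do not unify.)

h(times(one,a),s(one),s(one))

Decompose h/3: times(a,Y) =?= times(a,h(one,one,7)),  times(one,U) =?= times(one,h(times(R,a),s(B),s(B))),  1 =?= 1.
Decompose times/2: a =?= a,  Y =?= h(one,one,7).
Delete trivial equation a =?= a.
Bind Y := h(one,one,7); no other remaining equation mentions Y.
Decompose times/2: one =?= one,  U =?= h(times(R,a),s(B),s(B)).
Delete trivial equation one =?= one.
Bind U := h(times(R,a),s(B),s(B)); no other remaining equation mentions U.
Delete trivial equation 1 =?= 1.
Decompose s/1: B =?= R.
Bind B := R; no other remaining equation mentions B. Substituting into the earlier binding gives U := h(times(R,a),s(R),s(R)).
Decompose h/3: s(7) =?= s(7),  times(7,R) =?= times(7,one),  times(7,a) =?= times(7,a).
Delete trivial equation s(7) =?= s(7).
Decompose times/2: 7 =?= 7,  R =?= one.
Delete trivial equation 7 =?= 7.
Bind R := one; no other remaining equation mentions R. Substituting into the earlier bindings gives U := h(times(one,a),s(one),s(one)), B := one.
Delete trivial equation times(7,a) =?= times(7,a).
Decompose times/2: times(X2,7) =?= times(Z,7),  s(h(h(7,a,7),7,h(a,a,1))) =?= s(X2).
Decompose times/2: X2 =?= Z,  7 =?= 7.
Bind X2 := Z; substituting into the one remaining equation that mentions X2 gives: s(h(h(7,a,7),7,h(a,a,1))) =?= s(Z).
Delete trivial equation 7 =?= 7.
Decompose s/1: h(h(7,a,7),7,h(a,a,1)) =?= Z.
Bind Z := h(h(7,a,7),7,h(a,a,1)). Substituting into the earlier binding gives X2 := h(h(7,a,7),7,h(a,a,1)).
MGU = { Y -> h(one,one,7), U -> h(times(one,a),s(one),s(one)), B -> one, R -> one, X2 -> h(h(7,a,7),7,h(a,a,1)), Z -> h(h(7,a,7),7,h(a,a,1)) }, so U -> h(times(one,a),s(one),s(one)).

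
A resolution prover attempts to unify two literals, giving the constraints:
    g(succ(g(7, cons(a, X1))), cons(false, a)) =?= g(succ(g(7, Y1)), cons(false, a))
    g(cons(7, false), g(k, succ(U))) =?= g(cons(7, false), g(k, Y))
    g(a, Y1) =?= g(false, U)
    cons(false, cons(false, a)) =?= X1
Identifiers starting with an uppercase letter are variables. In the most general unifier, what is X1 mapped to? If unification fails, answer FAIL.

FAIL

Decompose g/2: succ(g(7, cons(a, X1))) =?= succ(g(7, Y1)),  cons(false, a) =?= cons(false, a).
Decompose succ/1: g(7, cons(a, X1)) =?= g(7, Y1).
Decompose g/2: 7 =?= 7,  cons(a, X1) =?= Y1.
Delete trivial equation 7 =?= 7.
Bind Y1 := cons(a, X1); substituting into the one remaining equation that mentions Y1 gives: g(a, cons(a, X1)) =?= g(false, U).
Delete trivial equation cons(false, a) =?= cons(false, a).
Decompose g/2: cons(7, false) =?= cons(7, false),  g(k, succ(U)) =?= g(k, Y).
Delete trivial equation cons(7, false) =?= cons(7, false).
Decompose g/2: k =?= k,  succ(U) =?= Y.
Delete trivial equation k =?= k.
Bind Y := succ(U); no other remaining equation mentions Y.
Decompose g/2: a =?= false,  cons(a, X1) =?= U.
Clash: constants a and false differ; no unifier exists.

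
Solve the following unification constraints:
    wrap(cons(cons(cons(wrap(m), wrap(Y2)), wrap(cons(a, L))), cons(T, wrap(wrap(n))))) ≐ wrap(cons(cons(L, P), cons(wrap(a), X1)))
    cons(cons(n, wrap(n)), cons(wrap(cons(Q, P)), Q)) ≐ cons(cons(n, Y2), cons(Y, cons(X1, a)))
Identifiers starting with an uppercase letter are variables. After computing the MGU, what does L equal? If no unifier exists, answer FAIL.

cons(wrap(m), wrap(wrap(n)))

Decompose wrap/1: cons(cons(cons(wrap(m), wrap(Y2)), wrap(cons(a, L))), cons(T, wrap(wrap(n)))) ≐ cons(cons(L, P), cons(wrap(a), X1)).
Decompose cons/2: cons(cons(wrap(m), wrap(Y2)), wrap(cons(a, L))) ≐ cons(L, P),  cons(T, wrap(wrap(n))) ≐ cons(wrap(a), X1).
Decompose cons/2: cons(wrap(m), wrap(Y2)) ≐ L,  wrap(cons(a, L)) ≐ P.
Bind L := cons(wrap(m), wrap(Y2)); substituting into the one remaining equation that mentions L gives: wrap(cons(a, cons(wrap(m), wrap(Y2)))) ≐ P.
Bind P := wrap(cons(a, cons(wrap(m), wrap(Y2)))); substituting into the one remaining equation that mentions P gives: cons(cons(n, wrap(n)), cons(wrap(cons(Q, wrap(cons(a, cons(wrap(m), wrap(Y2)))))), Q)) ≐ cons(cons(n, Y2), cons(Y, cons(X1, a))).
Decompose cons/2: T ≐ wrap(a),  wrap(wrap(n)) ≐ X1.
Bind T := wrap(a); no other remaining equation mentions T.
Bind X1 := wrap(wrap(n)); substituting into the remaining equation gives: cons(cons(n, wrap(n)), cons(wrap(cons(Q, wrap(cons(a, cons(wrap(m), wrap(Y2)))))), Q)) ≐ cons(cons(n, Y2), cons(Y, cons(wrap(wrap(n)), a))).
Decompose cons/2: cons(n, wrap(n)) ≐ cons(n, Y2),  cons(wrap(cons(Q, wrap(cons(a, cons(wrap(m), wrap(Y2)))))), Q) ≐ cons(Y, cons(wrap(wrap(n)), a)).
Decompose cons/2: n ≐ n,  wrap(n) ≐ Y2.
Delete trivial equation n ≐ n.
Bind Y2 := wrap(n); substituting into the remaining equation gives: cons(wrap(cons(Q, wrap(cons(a, cons(wrap(m), wrap(wrap(n))))))), Q) ≐ cons(Y, cons(wrap(wrap(n)), a)). Substituting into the earlier bindings gives L := cons(wrap(m), wrap(wrap(n))), P := wrap(cons(a, cons(wrap(m), wrap(wrap(n))))).
Decompose cons/2: wrap(cons(Q, wrap(cons(a, cons(wrap(m), wrap(wrap(n))))))) ≐ Y,  Q ≐ cons(wrap(wrap(n)), a).
Bind Y := wrap(cons(Q, wrap(cons(a, cons(wrap(m), wrap(wrap(n))))))); no other remaining equation mentions Y.
Bind Q := cons(wrap(wrap(n)), a). Substituting into the earlier binding gives Y := wrap(cons(cons(wrap(wrap(n)), a), wrap(cons(a, cons(wrap(m), wrap(wrap(n))))))).
MGU = { L ↦ cons(wrap(m), wrap(wrap(n))), P ↦ wrap(cons(a, cons(wrap(m), wrap(wrap(n))))), T ↦ wrap(a), X1 ↦ wrap(wrap(n)), Y2 ↦ wrap(n), Y ↦ wrap(cons(cons(wrap(wrap(n)), a), wrap(cons(a, cons(wrap(m), wrap(wrap(n))))))), Q ↦ cons(wrap(wrap(n)), a) }, so L ↦ cons(wrap(m), wrap(wrap(n))).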